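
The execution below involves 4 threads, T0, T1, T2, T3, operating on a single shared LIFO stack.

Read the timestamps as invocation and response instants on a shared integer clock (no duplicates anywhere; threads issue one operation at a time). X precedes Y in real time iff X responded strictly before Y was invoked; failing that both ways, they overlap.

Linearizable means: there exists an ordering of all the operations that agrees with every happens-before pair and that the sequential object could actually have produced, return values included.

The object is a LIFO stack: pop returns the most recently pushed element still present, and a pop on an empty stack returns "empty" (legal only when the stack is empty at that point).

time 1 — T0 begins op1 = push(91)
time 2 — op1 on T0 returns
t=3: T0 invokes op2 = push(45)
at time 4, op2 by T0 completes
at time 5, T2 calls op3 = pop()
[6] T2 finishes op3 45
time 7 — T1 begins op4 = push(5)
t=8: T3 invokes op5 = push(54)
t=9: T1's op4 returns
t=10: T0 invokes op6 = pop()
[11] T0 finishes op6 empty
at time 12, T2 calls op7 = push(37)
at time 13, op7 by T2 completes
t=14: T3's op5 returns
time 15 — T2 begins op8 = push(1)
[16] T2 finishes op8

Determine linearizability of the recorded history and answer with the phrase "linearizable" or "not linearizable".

cut after 10 events: linearizable; cut after 11 events (op6 responds, time 11): not linearizable
the sole real-time-consistent order of 5 completed operations fails the LIFO stack replay
every completion of the 1 pending operation (op5) was checked; none linearizes
e.g. op1, op2, op3, op4, op6 (pending dropped): illegal at step 5, since op6 pop() → empty cannot apply there

not linearizable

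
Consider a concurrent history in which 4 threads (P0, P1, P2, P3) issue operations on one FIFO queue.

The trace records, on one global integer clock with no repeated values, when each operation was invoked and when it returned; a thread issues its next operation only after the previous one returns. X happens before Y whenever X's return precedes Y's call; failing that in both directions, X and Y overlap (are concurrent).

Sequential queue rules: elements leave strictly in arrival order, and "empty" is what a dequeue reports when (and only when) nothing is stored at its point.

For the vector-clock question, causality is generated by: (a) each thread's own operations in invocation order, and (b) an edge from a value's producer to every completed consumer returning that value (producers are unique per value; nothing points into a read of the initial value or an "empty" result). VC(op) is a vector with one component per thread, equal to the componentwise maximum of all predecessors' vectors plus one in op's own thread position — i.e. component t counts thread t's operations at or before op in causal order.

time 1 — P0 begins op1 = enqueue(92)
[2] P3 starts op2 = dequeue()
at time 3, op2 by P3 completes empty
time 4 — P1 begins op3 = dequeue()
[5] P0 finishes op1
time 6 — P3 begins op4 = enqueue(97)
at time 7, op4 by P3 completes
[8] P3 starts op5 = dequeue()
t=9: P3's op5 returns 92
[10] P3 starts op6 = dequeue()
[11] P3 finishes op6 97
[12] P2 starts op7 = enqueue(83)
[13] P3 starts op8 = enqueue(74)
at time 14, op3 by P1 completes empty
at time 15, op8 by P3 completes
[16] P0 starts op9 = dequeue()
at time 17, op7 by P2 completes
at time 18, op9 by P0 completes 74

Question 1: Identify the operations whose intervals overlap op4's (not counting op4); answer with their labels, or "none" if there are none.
Answer: op3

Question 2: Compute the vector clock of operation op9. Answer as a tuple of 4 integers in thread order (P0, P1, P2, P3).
Answer: (2, 0, 0, 5)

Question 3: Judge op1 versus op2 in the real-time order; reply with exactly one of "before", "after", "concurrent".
Answer: concurrent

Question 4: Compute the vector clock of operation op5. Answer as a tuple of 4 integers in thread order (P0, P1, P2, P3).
Answer: (1, 0, 0, 3)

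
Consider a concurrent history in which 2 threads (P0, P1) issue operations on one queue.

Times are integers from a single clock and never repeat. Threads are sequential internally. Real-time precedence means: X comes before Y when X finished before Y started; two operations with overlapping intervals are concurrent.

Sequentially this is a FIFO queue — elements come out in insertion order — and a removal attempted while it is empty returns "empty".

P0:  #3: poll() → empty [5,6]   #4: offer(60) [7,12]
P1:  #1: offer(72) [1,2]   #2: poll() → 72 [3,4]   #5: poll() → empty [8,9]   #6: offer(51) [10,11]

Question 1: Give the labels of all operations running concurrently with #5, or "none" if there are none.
Answer: #4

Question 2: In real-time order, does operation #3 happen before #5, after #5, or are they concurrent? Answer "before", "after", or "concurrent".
Answer: before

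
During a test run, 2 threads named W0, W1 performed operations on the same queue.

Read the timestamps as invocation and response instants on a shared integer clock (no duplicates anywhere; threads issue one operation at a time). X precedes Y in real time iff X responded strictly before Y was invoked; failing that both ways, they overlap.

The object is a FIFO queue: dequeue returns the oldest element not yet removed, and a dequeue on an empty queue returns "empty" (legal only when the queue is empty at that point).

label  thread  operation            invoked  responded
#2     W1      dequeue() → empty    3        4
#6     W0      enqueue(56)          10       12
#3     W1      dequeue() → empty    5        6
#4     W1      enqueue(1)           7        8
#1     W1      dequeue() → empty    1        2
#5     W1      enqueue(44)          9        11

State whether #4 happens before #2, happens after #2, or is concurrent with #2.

after

#4 spans [7,8], #2 spans [3,4]
resp(#2)=4 < inv(#4)=7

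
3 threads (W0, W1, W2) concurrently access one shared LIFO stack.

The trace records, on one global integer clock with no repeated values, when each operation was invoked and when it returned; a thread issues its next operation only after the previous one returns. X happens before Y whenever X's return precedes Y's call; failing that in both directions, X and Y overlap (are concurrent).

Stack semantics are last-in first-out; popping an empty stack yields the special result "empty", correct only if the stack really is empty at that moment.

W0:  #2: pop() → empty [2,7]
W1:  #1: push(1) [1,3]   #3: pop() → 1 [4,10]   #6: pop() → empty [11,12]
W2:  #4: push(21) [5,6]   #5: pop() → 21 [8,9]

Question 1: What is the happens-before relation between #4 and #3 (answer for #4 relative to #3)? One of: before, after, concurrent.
concurrent

#4 spans [5,6], #3 spans [4,10]
the intervals overlap in both directions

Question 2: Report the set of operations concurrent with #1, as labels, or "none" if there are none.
#2

#1 spans [1,3]; an op avoiding the whole window 1..3 is ordered, any other is concurrent
#2 [2,7]: concurrent
#3 [4,10]: after
#4 [5,6]: after
#5 [8,9]: after
#6 [11,12]: after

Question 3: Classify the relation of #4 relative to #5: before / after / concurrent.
before

#4 spans [5,6], #5 spans [8,9]
resp(#4)=6 < inv(#5)=8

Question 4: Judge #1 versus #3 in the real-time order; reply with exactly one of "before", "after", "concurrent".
before

#1 spans [1,3], #3 spans [4,10]
resp(#1)=3 < inv(#3)=4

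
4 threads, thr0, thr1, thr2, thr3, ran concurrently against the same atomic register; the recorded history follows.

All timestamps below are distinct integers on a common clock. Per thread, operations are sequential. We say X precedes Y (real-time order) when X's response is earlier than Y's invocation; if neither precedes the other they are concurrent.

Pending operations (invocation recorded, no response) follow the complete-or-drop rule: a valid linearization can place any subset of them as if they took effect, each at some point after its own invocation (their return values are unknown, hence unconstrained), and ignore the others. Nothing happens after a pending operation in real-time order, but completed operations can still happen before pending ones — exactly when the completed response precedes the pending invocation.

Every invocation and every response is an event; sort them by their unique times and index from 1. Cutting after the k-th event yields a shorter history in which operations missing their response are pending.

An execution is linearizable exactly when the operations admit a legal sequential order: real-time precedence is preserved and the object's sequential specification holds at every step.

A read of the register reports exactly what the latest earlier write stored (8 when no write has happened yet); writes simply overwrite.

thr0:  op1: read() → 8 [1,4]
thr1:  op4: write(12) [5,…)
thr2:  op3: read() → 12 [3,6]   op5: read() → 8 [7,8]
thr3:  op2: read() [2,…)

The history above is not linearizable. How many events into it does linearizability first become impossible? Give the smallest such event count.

8

a valid linearization of events 1..7 exists, for instance op1, op2, op4, op3:
step 1: op1 read() → 8 — value 8
step 2: op2 read() (pending, included) — value 8
step 3: op4 write(12) (pending, included) — value 12
step 4: op3 read() → 12 — value 12
adding event 8 (op5 responds at 8) leaves no legal real-time order
include/drop combinations of the 2 pending operations (op2, op4) were all tried; none helps
take op1, op3, op5 (pending dropped): step 2 already fails, because op3 read() → 12 cannot occur there
take op3, op1, op5 (pending dropped): step 1 already fails, because op3 read() → 12 cannot occur there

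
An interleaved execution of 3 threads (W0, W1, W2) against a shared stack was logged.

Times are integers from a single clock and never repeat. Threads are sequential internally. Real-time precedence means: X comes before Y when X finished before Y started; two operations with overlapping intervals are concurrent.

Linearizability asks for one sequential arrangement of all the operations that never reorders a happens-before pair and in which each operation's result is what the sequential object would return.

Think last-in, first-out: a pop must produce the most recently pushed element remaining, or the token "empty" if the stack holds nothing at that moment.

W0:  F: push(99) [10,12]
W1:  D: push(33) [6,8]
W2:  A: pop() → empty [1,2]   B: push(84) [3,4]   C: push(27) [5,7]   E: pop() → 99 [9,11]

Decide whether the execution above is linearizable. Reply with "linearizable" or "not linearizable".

a witness: A, B, C, D, F, E
step 1: A pop() → empty — stack <>
step 2: B push(84) — stack <84>
step 3: C push(27) — stack <84,27>
step 4: D push(33) — stack <84,27,33>
step 5: F push(99) — stack <84,27,33,99>
step 6: E pop() → 99 — stack <84,27,33>

linearizable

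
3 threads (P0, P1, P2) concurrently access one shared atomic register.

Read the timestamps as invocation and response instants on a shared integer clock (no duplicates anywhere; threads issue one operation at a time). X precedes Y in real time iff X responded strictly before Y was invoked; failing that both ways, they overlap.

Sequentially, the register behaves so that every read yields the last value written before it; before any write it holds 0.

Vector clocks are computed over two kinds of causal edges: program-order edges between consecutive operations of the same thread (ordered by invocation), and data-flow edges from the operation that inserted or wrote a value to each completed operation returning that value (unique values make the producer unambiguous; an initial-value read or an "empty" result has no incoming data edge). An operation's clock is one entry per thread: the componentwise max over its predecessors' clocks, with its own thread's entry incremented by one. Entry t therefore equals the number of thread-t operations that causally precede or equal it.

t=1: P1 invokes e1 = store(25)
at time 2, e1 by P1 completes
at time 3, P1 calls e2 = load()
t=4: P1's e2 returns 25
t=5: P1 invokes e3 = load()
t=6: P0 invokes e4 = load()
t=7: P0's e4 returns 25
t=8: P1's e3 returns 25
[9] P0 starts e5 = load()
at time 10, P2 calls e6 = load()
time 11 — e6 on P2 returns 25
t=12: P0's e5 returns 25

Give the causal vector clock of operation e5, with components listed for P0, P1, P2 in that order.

VC(e1, invoked at 1): no causal predecessors; +1 on P1 → (0, 1, 0)
e6, invoked 10, takes VC(e1)=(0, 1, 0) under max, adds 1 for P2 → (0, 1, 1)
e2, invoked 3, takes VC(e1)=(0, 1, 0) under max, adds 1 for P1 → (0, 2, 0)
e4, invoked 6, takes VC(e1)=(0, 1, 0) under max, adds 1 for P0 → (1, 1, 0)
e3, invoked 5, takes VC(e1)=(0, 1, 0), VC(e2)=(0, 2, 0) under max, adds 1 for P1 → (0, 3, 0)
e5, invoked 9, takes VC(e1)=(0, 1, 0), VC(e4)=(1, 1, 0) under max, adds 1 for P0 → (2, 1, 0)
target: VC(e5) = (2, 1, 0)

(2, 1, 0)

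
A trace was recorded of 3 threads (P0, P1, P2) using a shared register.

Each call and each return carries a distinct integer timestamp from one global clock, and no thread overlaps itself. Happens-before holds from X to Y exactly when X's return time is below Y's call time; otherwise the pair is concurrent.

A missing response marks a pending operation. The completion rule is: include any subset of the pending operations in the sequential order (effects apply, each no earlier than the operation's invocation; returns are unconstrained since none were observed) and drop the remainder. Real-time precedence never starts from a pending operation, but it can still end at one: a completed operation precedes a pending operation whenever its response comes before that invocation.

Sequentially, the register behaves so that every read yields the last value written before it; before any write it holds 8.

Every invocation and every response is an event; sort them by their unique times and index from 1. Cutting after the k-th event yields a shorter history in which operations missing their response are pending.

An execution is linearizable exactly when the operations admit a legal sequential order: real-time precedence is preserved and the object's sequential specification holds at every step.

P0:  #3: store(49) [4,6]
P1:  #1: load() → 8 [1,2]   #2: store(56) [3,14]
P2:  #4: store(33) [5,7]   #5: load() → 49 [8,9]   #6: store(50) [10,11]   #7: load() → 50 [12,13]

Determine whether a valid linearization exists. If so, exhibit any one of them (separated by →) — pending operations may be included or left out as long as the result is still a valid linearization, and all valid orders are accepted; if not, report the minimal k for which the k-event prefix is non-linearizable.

linearizable — witness: #1 → #2 → #4 → #3 → #5 → #6 → #7

after step 1 (#1 load() → 8): value 8
after step 2 (#2 store(56)): value 56
after step 3 (#4 store(33)): value 33
after step 4 (#3 store(49)): value 49
after step 5 (#5 load() → 49): value 49
after step 6 (#6 store(50)): value 50
after step 7 (#7 load() → 50): value 50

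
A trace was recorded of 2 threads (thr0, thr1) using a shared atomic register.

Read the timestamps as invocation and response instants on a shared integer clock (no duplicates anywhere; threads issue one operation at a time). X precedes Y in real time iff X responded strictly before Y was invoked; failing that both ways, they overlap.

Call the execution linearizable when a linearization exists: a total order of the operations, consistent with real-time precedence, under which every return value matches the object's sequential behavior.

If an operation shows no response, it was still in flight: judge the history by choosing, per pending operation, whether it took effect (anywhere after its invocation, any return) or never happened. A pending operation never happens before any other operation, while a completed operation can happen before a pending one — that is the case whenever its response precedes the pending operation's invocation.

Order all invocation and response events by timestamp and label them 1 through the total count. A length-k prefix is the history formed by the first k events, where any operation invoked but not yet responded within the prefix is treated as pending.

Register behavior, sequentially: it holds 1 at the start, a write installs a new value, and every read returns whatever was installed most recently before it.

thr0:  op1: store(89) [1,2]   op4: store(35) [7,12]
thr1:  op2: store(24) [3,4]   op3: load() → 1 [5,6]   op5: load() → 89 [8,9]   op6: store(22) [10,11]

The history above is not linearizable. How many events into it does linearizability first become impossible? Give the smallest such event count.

events 1..5 are still linearizable — one witness is op1, op2:
after step 1 (op1 store(89)): value 89
after step 2 (op2 store(24)): value 24
include event 6 — op3 responding at 6 — and every candidate order breaks
e.g. op1, op2, op3: illegal at step 3, since op3 load() → 1 cannot apply there

6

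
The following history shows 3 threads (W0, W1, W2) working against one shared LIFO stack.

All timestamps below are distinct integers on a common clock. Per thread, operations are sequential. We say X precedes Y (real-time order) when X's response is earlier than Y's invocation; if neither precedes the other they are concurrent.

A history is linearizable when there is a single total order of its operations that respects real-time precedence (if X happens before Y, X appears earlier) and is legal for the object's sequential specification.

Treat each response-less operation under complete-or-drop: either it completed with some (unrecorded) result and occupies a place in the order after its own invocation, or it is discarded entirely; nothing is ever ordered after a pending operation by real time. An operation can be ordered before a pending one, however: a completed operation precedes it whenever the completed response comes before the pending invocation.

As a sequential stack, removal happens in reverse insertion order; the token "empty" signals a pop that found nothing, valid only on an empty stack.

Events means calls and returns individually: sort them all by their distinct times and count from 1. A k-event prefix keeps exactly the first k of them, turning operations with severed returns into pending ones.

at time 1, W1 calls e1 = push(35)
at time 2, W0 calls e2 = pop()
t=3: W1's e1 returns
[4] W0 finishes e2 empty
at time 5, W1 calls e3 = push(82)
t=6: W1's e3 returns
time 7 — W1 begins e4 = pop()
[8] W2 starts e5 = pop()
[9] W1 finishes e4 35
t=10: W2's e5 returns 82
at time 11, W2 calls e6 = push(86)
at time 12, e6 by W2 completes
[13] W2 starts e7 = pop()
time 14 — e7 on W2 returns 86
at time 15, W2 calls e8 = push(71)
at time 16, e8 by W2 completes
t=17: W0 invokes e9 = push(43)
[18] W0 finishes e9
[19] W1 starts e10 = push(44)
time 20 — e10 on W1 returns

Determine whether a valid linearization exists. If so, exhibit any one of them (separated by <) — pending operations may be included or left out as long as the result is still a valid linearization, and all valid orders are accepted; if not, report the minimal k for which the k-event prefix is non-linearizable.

linearizable — witness: e2 < e1 < e3 < e5 < e4 < e6 < e7 < e8 < e9 < e10

1. e2 pop() → empty, leaving stack <>
2. e1 push(35), leaving stack <35>
3. e3 push(82), leaving stack <35,82>
4. e5 pop() → 82, leaving stack <35>
5. e4 pop() → 35, leaving stack <>
6. e6 push(86), leaving stack <86>
7. e7 pop() → 86, leaving stack <>
8. e8 push(71), leaving stack <71>
9. e9 push(43), leaving stack <71,43>
10. e10 push(44), leaving stack <71,43,44>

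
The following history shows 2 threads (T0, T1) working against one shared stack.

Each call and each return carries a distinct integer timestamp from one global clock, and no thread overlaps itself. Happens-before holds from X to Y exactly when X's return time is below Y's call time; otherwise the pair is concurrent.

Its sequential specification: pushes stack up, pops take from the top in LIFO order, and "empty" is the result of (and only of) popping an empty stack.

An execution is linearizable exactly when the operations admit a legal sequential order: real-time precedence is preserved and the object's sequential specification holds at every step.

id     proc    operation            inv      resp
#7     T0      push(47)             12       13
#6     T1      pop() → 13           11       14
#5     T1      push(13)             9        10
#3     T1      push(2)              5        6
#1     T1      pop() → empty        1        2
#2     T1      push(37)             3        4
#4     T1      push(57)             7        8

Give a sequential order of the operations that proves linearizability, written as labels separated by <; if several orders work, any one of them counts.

#1 < #2 < #3 < #4 < #5 < #6 < #7

1. #1 pop() → empty, leaving stack <>
2. #2 push(37), leaving stack <37>
3. #3 push(2), leaving stack <37,2>
4. #4 push(57), leaving stack <37,2,57>
5. #5 push(13), leaving stack <37,2,57,13>
6. #6 pop() → 13, leaving stack <37,2,57>
7. #7 push(47), leaving stack <37,2,57,47>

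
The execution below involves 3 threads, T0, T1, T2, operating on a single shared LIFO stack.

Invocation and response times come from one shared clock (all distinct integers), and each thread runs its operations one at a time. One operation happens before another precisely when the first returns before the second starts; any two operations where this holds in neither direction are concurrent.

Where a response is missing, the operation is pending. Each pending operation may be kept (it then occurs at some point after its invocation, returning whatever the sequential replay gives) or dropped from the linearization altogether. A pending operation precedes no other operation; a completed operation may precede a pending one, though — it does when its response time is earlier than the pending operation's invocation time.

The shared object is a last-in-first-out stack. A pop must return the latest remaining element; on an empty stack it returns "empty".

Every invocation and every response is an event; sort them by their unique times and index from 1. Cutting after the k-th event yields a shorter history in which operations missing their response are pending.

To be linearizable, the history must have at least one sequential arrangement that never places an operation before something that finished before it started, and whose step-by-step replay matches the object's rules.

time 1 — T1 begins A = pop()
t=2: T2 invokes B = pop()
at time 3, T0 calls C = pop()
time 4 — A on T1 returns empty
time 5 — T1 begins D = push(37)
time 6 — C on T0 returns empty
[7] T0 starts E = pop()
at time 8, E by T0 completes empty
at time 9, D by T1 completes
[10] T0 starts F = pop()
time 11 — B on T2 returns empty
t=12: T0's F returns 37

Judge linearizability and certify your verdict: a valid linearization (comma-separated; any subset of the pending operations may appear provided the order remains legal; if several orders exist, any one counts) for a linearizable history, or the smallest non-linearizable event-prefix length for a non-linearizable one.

linearizable — witness: A, B, C, E, D, F

step 1: A pop() → empty — stack <>
step 2: B pop() → empty — stack <>
step 3: C pop() → empty — stack <>
step 4: E pop() → empty — stack <>
step 5: D push(37) — stack <37>
step 6: F pop() → 37 — stack <>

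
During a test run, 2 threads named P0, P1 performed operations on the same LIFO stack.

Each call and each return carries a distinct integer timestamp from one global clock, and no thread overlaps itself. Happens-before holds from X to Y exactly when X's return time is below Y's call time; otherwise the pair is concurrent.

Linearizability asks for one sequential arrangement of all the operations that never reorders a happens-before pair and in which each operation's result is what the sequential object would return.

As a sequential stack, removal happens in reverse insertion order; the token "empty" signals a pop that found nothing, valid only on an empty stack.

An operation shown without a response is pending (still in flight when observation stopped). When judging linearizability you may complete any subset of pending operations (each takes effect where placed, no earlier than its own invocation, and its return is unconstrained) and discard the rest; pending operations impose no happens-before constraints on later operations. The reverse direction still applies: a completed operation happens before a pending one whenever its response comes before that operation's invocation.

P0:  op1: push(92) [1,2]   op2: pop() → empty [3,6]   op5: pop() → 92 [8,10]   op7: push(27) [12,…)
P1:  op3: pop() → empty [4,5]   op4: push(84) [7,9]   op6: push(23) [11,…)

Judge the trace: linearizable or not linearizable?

already the first 6 events (up to op2's response at time 6) admit no linearization; the first 5 still do
all 2 real-time-respecting orders fail — 3 completed LIFO stack operations, no legal replay
for example op1, op2, op3 fails at step 2: op2 pop() → empty is not legal there
for example op1, op3, op2 fails at step 2: op3 pop() → empty is not legal there

not linearizable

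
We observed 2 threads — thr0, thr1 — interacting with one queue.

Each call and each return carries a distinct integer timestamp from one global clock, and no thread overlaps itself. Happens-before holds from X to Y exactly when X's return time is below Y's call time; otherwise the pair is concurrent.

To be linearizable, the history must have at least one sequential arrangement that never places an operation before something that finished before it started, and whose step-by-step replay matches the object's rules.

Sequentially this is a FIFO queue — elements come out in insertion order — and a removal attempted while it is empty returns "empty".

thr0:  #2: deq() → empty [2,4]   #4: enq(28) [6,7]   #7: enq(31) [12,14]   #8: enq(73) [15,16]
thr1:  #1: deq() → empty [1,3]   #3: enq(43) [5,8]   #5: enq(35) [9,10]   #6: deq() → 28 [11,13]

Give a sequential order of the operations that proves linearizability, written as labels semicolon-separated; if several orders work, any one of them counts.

#1; #2; #4; #3; #5; #6; #7; #8

1. #1 deq() → empty, leaving queue <>
2. #2 deq() → empty, leaving queue <>
3. #4 enq(28), leaving queue <28>
4. #3 enq(43), leaving queue <28,43>
5. #5 enq(35), leaving queue <28,43,35>
6. #6 deq() → 28, leaving queue <43,35>
7. #7 enq(31), leaving queue <43,35,31>
8. #8 enq(73), leaving queue <43,35,31,73>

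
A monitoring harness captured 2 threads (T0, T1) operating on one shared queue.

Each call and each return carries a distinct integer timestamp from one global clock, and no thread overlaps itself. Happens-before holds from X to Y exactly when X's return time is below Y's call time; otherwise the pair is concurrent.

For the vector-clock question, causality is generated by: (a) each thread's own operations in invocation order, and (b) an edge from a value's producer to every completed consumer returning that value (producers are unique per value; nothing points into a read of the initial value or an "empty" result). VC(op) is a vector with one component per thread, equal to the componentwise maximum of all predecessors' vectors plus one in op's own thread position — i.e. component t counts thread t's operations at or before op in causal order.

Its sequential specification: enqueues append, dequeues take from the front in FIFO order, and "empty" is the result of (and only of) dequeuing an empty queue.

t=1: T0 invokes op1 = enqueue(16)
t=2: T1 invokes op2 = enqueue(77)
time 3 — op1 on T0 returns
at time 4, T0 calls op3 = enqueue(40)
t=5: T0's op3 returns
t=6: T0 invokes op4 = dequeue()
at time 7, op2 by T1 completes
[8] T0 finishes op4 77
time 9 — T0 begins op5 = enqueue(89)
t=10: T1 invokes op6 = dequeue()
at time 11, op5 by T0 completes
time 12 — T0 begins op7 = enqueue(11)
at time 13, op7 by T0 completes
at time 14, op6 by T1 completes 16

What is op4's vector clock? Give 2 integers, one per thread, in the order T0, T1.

op2 (invocation 2): nothing precedes it; T1's component alone gives (0, 1)
op1 (invocation 1): nothing precedes it; T0's component alone gives (1, 0)
merge at op3 (invoked 4): VC(op1)=(1, 0), own-thread bump on T0 → (2, 0)
merge at op6 (invoked 10): VC(op1)=(1, 0), VC(op2)=(0, 1), own-thread bump on T1 → (1, 2)
merge at op4 (invoked 6): VC(op2)=(0, 1), VC(op3)=(2, 0), own-thread bump on T0 → (3, 1)
merge at op5 (invoked 9): VC(op4)=(3, 1), own-thread bump on T0 → (4, 1)
merge at op7 (invoked 12): VC(op5)=(4, 1), own-thread bump on T0 → (5, 1)
target: VC(op4) = (3, 1)

(3, 1)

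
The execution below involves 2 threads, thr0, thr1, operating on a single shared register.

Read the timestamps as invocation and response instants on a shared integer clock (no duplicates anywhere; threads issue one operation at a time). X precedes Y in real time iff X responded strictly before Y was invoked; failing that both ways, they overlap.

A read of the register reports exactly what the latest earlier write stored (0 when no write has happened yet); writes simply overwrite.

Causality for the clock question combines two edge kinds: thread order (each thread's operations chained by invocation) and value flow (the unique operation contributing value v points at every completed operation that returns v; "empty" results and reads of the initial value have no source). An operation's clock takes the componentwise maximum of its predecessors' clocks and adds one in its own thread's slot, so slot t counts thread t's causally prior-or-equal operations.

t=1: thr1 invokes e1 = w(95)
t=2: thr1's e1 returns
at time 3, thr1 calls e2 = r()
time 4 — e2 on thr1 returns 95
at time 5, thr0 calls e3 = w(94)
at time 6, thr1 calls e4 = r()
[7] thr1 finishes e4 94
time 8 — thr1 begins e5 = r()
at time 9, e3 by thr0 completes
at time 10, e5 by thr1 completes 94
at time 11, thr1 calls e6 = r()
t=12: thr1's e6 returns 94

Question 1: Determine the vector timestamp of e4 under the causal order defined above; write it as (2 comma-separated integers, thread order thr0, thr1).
e1, invoked 1, has no incoming edges; only thr1's bump applies → (0, 1)
e3, invoked 5, has no incoming edges; only thr0's bump applies → (1, 0)
e2, invoked 3, takes VC(e1)=(0, 1) under max, adds 1 for thr1 → (0, 2)
e4, invoked 6, takes VC(e2)=(0, 2), VC(e3)=(1, 0) under max, adds 1 for thr1 → (1, 3)
e5, invoked 8, takes VC(e3)=(1, 0), VC(e4)=(1, 3) under max, adds 1 for thr1 → (1, 4)
e6, invoked 11, takes VC(e3)=(1, 0), VC(e5)=(1, 4) under max, adds 1 for thr1 → (1, 5)
target: VC(e4) = (1, 3)

(1, 3)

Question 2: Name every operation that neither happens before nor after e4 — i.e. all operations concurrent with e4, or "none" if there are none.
e4 spans [6,7]: anything still running between times 6 and 7 counts as concurrent
e1 [1,2]: before
e2 [3,4]: before
e3 [5,9]: concurrent
e5 [8,10]: after
e6 [11,12]: after

e3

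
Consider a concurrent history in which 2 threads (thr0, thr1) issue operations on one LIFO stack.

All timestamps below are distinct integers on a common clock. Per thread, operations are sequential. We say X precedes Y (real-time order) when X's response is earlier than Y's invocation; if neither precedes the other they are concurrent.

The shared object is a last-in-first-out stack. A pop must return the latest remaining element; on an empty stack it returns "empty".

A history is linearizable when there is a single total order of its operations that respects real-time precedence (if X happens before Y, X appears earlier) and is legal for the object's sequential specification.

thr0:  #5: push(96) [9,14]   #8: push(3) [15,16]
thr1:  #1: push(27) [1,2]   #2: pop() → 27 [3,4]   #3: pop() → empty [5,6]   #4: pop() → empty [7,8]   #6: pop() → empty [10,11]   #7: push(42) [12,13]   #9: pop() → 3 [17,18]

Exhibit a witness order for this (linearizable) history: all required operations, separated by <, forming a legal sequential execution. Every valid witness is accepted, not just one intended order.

#1 < #2 < #3 < #4 < #6 < #5 < #7 < #8 < #9

after step 1 (#1 push(27)): stack <27>
after step 2 (#2 pop() → 27): stack <>
after step 3 (#3 pop() → empty): stack <>
after step 4 (#4 pop() → empty): stack <>
after step 5 (#6 pop() → empty): stack <>
after step 6 (#5 push(96)): stack <96>
after step 7 (#7 push(42)): stack <96,42>
after step 8 (#8 push(3)): stack <96,42,3>
after step 9 (#9 pop() → 3): stack <96,42>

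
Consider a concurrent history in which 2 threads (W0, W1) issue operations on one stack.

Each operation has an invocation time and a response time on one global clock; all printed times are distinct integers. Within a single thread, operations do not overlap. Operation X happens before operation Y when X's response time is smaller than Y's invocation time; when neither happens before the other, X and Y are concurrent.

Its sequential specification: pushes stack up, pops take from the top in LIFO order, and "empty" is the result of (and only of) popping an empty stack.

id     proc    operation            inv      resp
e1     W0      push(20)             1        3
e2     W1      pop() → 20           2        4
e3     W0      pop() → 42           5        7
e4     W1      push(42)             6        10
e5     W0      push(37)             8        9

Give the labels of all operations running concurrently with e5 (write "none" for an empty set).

e5 spans [8,9]; an op avoiding the whole window 8..9 is ordered, any other is concurrent
e1 [1,3]: before
e2 [2,4]: before
e3 [5,7]: before
e4 [6,10]: concurrent

e4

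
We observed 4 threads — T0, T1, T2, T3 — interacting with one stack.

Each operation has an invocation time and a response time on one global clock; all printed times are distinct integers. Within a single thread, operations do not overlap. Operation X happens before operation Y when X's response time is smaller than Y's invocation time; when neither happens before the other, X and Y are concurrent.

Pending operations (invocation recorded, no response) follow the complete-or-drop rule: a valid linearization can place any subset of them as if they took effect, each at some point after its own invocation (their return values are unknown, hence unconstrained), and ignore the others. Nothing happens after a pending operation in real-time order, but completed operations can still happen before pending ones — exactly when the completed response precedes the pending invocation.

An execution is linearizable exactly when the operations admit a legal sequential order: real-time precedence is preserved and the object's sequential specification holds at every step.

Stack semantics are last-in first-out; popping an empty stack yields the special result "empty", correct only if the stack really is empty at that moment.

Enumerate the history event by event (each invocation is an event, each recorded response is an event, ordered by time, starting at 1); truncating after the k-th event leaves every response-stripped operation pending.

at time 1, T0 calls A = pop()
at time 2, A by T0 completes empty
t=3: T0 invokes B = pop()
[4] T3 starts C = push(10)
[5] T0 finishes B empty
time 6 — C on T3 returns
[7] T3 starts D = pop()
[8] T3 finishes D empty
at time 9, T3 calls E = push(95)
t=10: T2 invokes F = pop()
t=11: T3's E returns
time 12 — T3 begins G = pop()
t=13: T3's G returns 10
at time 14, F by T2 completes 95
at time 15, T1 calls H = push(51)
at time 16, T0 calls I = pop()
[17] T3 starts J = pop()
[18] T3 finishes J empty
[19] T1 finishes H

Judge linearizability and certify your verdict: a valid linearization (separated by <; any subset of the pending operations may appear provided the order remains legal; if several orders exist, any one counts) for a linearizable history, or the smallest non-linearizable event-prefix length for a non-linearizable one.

not linearizable — minimal violating prefix: 8 events

the violation lands at event 8, D's response at time 8: events 1..7 linearize, events 1..8 do not
every one of the 2 real-time-consistent orders over 4 completed stack ops fails the sequential spec
sample order A, B, C, D stalls at step 4 — D pop() → empty has no legal effect
sample order A, C, B, D stalls at step 3 — B pop() → empty has no legal effect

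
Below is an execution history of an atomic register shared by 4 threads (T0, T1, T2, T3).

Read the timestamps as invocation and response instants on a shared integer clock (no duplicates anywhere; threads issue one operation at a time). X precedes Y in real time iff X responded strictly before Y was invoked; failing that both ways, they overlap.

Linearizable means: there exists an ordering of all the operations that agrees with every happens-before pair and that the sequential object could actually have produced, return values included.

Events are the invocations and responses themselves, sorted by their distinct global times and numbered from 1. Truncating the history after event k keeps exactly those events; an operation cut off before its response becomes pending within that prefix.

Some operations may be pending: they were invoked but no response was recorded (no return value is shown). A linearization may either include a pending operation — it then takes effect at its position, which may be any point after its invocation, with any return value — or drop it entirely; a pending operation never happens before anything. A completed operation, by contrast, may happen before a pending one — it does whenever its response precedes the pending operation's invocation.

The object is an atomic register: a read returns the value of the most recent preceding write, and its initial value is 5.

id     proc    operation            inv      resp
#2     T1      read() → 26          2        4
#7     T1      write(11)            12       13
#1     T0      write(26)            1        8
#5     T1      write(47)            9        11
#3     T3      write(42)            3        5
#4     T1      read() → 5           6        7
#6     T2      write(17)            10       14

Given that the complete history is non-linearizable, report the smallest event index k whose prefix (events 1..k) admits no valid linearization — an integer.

7

one valid order for events 1..6 is #1, #2, #3:
step 1: #1 write(26) (pending, included) — value 26
step 2: #2 read() → 26 — value 26
step 3: #3 write(42) — value 42
event 7 — #4's response, time 7 — after it, nothing linearizes
no completion choice of the 1 pending operation (#1) rescues it — every subset was tried
one such order, #2, #3, #4 (pending dropped), breaks at step 1 where #2 read() → 26 is illegal
one such order, #3, #2, #4 (pending dropped), breaks at step 2 where #2 read() → 26 is illegal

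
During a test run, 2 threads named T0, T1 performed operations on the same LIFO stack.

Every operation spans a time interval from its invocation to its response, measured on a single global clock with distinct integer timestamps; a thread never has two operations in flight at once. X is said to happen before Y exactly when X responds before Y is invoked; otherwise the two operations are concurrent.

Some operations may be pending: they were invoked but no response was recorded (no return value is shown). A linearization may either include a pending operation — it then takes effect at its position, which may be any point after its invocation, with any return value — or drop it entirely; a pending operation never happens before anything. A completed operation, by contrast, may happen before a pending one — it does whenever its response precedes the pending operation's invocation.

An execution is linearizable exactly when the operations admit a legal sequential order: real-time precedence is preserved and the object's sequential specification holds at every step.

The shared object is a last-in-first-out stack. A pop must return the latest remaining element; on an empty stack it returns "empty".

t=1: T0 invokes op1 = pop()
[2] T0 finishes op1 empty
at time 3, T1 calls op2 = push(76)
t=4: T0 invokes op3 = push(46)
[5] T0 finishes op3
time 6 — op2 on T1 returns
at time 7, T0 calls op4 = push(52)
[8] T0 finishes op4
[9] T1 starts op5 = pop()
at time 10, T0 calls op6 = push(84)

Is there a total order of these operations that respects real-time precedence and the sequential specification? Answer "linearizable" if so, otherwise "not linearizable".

linearizable

witness order: op1, op2, op3, op4
1. op1 pop() → empty, leaving stack <>
2. op2 push(76), leaving stack <76>
3. op3 push(46), leaving stack <76,46>
4. op4 push(52), leaving stack <76,46,52>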